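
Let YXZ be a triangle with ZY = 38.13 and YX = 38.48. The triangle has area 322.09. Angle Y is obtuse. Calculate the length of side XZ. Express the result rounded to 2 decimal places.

74.64

From area = ½·ZY·YX·sin Y, we get sin Y = 2·area/(ZY·YX) ≈ 0.43904.
Taking the obtuse solution, ∠Y ≈ 153.96°.
Law of cosines then gives XZ ≈ 74.64.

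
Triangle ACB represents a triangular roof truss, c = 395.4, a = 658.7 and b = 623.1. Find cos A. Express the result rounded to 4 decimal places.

cos A ≈ 0.2247

By the law of cosines, cos A = (c² + b² − a²) / (2·c·b) ≈ 0.22468, so ∠A ≈ 77.02°.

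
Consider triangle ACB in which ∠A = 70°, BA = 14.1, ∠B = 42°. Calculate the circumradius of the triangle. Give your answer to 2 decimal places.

R ≈ 7.60

The third angle is ∠C = 180° − ∠B − ∠A = 68.00°.
Law of sines: CB = BA·sin A/sin C ≈ 14.29.
Law of sines: AC = BA·sin B/sin C ≈ 10.176.
Circumradius = BA/(2 sin C) ≈ 7.6037.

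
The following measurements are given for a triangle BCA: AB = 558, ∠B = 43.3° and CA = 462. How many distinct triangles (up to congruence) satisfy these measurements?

2

AB·sin B = 558·sin(43.3°) ≈ 382.7.
Since AB sin B < CA < AB (382.7 < 462 < 558), two triangles exist.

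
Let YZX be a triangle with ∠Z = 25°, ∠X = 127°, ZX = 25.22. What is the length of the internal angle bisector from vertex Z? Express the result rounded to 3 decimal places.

31.013

The third angle is ∠Y = 180° − ∠Z − ∠X = 28.00°.
Law of sines: XY = ZX·sin Z/sin Y ≈ 22.703.
Law of sines: YZ = ZX·sin X/sin Y ≈ 42.903.
The bisector from Z has length 2·YZ·ZX·cos(∠Z/2)/(YZ+ZX) ≈ 31.013.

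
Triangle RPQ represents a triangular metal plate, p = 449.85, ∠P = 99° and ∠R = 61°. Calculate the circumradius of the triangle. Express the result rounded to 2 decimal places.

227.73

The third angle is ∠Q = 180° − ∠R − ∠P = 20.00°.
Law of sines: r = p·sin R/sin P ≈ 398.35.
Law of sines: q = p·sin Q/sin P ≈ 155.78.
Circumradius = p/(2 sin P) ≈ 227.73.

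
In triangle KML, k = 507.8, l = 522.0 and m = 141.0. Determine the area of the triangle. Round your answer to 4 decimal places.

35775.7604

Semiperimeter s = (507.8 + 141 + 522)/2 = 585.4.
Heron's formula: area = √(585.4·77.6·444.4·63.4) ≈ 35776.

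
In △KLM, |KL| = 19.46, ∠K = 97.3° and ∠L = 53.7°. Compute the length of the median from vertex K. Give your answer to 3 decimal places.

The third angle is ∠M = 180° − ∠K − ∠L = 29.00°.
Law of sines: |LM| = |KL|·sin K/sin M ≈ 39.814.
Law of sines: |MK| = |KL|·sin L/sin M ≈ 32.35.
Median from K: ½√(2·|MK|² + 2·|KL|² − |LM|²) ≈ 17.785.

m_K ≈ 17.785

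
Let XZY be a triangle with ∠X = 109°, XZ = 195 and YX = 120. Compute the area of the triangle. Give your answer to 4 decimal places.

11062.5673

Area = ½·YX·XZ·sin X ≈ 11063.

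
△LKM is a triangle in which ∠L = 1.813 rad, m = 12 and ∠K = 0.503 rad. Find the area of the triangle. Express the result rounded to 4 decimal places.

45.8466

The third angle is ∠M = π − ∠L − ∠K = 0.826 rad.
Law of sines: l = m·sin L/sin M ≈ 15.851.
Law of sines: k = m·sin K/sin M ≈ 7.8708.
Area = ½·m·l·sin K ≈ 45.847.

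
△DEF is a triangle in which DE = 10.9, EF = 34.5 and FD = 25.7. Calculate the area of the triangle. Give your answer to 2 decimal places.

area ≈ 95.20

Semiperimeter s = (34.5 + 25.7 + 10.9)/2 = 35.55.
Heron's formula: area = √(35.55·1.05·9.85·24.65) ≈ 95.201.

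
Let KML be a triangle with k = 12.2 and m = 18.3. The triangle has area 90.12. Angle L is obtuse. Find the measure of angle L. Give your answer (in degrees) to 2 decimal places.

From area = ½·k·m·sin L, we get sin L = 2·area/(k·m) ≈ 0.80731.
Taking the obtuse solution, ∠L ≈ 126.17°.

126.17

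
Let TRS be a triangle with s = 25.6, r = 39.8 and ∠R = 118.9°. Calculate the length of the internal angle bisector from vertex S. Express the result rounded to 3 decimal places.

t_S ≈ 25.875

Law of sines: sin S = s·sin R/r ≈ 0.56311.
Since r ≥ s, only the acute value applies: ∠S ≈ 34.27°.
Then ∠T = 180° − ∠R − ∠S ≈ 26.83°.
Law of sines gives t = r·sin T/sin R ≈ 20.518.
The bisector from S has length 2·t·r·cos(∠S/2)/(t+r) ≈ 25.875.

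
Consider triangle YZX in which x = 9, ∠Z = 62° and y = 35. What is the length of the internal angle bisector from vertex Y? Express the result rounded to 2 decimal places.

By the law of cosines, z² = x² + y² − 2·x·y·cos Z = 1010.2, so z ≈ 31.784.
Law of cosines again: cos Y = (z² + x² − y²)/(2·z·x) ≈ -0.23381, so ∠Y ≈ 103.52°.
The bisector from Y has length 2·z·x·cos(∠Y/2)/(z+x) ≈ 8.6825.

t_Y ≈ 8.68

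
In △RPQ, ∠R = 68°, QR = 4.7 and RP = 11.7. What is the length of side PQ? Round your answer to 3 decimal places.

10.853

By the law of cosines, PQ² = QR² + RP² − 2·QR·RP·cos R = 117.78, so PQ ≈ 10.853.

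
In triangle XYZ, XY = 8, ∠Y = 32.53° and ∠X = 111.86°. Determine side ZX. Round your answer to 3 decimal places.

The third angle is ∠Z = 180° − ∠X − ∠Y = 35.61°.
Law of sines: ZX = XY·sin Y/sin Z ≈ 7.3883.

7.388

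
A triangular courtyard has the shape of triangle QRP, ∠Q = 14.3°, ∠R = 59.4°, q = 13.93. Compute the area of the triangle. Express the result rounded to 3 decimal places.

The third angle is ∠P = 180° − ∠Q − ∠R = 106.30°.
Law of sines: r = q·sin R/sin Q ≈ 48.543.
Law of sines: p = q·sin P/sin Q ≈ 54.13.
Area = ½·q·r·sin P ≈ 324.51.

area ≈ 324.514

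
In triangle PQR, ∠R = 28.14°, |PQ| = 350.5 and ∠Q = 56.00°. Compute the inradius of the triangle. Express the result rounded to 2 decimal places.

The third angle is ∠P = 180° − ∠Q − ∠R = 95.86°.
Law of sines: |QR| = |PQ|·sin P/sin R ≈ 739.29.
Law of sines: |RP| = |PQ|·sin Q/sin R ≈ 616.12.
Area = ½·|PQ|·|QR|·sin Q ≈ 1.0741e+05.
Semiperimeter s = (739.29+616.12+350.5)/2 = 852.95.
Inradius = area/s = 1.0741e+05/852.95 ≈ 125.93.

r ≈ 125.93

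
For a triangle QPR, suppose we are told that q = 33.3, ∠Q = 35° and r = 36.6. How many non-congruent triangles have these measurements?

r·sin Q = 36.6·sin(35°) ≈ 20.99.
Since r sin Q < q < r (20.99 < 33.3 < 36.6), two triangles exist.

2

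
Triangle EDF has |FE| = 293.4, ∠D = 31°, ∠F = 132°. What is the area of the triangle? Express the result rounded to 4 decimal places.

The third angle is ∠E = 180° − ∠D − ∠F = 17.00°.
Law of sines: |DF| = |FE|·sin E/sin D ≈ 166.55.
Law of sines: |ED| = |FE|·sin F/sin D ≈ 423.34.
Area = ½·|FE|·|DF|·sin F ≈ 18158.

18157.6519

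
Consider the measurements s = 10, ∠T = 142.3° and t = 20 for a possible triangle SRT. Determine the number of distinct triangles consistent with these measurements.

s·sin T = 10·sin(142.3°) ≈ 6.115.
Since ∠T is not acute, a triangle exists only if t > s; here t > s, so there is exactly one triangle.

1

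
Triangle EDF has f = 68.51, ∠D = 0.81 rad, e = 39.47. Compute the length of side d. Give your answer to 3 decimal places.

50.225

By the law of cosines, d² = f² + e² − 2·f·e·cos D = 2522.6, so d ≈ 50.225.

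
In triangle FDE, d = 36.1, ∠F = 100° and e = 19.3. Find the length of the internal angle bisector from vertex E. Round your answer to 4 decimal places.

By the law of cosines, f² = d² + e² − 2·d·e·cos F = 1917.7, so f ≈ 43.791.
Law of cosines again: cos E = (f² + d² − e²)/(2·f·d) ≈ 0.90090, so ∠E ≈ 25.72°.
The bisector from E has length 2·f·d·cos(∠E/2)/(f+d) ≈ 38.582.

38.5824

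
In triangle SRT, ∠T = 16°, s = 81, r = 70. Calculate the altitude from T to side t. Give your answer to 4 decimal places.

By the law of cosines, t² = s² + r² − 2·s·r·cos T = 560.29, so t ≈ 23.67.
Area = ½·s·r·sin T ≈ 781.43.
The altitude from T has length 2·area/t ≈ 66.026.

66.0258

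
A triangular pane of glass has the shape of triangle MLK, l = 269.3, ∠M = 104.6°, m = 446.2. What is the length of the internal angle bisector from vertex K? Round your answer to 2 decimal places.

t_K ≈ 315.96

Law of sines: sin L = l·sin M/m ≈ 0.58405.
Since m ≥ l, only the acute value applies: ∠L ≈ 35.74°.
Then ∠K = 180° − ∠M − ∠L ≈ 39.66°.
Law of sines gives k = m·sin K/sin M ≈ 294.31.
The bisector from K has length 2·m·l·cos(∠K/2)/(m+l) ≈ 315.96.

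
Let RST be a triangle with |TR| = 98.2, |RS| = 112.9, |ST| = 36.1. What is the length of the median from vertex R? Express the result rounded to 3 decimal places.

Median from R: ½√(2·|TR|² + 2·|RS|² − |ST|²) ≈ 104.25.

m_R ≈ 104.255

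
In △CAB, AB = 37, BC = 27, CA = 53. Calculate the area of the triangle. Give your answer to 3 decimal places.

466.803

Semiperimeter s = (37 + 27 + 53)/2 = 58.5.
Heron's formula: area = √(58.5·21.5·31.5·5.5) ≈ 466.8.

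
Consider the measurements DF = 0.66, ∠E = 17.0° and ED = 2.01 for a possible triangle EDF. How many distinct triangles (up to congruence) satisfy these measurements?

2

ED·sin E = 2.01·sin(17.0°) ≈ 0.5877.
Since ED sin E < DF < ED (0.5877 < 0.66 < 2.01), two triangles exist.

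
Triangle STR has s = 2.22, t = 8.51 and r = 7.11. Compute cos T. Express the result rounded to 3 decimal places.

By the law of cosines, cos T = (r² + s² − t²) / (2·r·s) ≈ -0.53660, so ∠T ≈ 122.45°.

-0.537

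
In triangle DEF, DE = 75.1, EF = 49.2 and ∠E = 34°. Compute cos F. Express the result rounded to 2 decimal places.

By the law of cosines, FD² = DE² + EF² − 2·DE·EF·cos E = 1934.2, so FD ≈ 43.979.
Law of cosines again: cos F = (EF² + FD² − DE²)/(2·EF·FD) ≈ -0.29697, so ∠F ≈ 107.28°.

cos F ≈ -0.30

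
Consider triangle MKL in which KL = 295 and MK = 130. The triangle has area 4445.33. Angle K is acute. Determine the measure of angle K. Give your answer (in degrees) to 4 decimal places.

From area = ½·MK·KL·sin K, we get sin K = 2·area/(MK·KL) ≈ 0.23183.
Taking the acute solution, ∠K ≈ 13.40°.

∠K ≈ 13.4048°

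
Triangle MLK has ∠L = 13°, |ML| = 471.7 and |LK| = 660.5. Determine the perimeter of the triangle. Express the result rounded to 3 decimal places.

By the law of cosines, |KM|² = |ML|² + |LK|² − 2·|ML|·|LK|·cos L = 51616, so |KM| ≈ 227.19.
Semiperimeter s = (660.5+227.19+471.7)/2 = 679.7.
Perimeter = 660.5 + 227.19 + 471.7 = 1359.4.

perimeter ≈ 1359.391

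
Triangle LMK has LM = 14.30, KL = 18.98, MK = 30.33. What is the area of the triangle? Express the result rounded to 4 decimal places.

Semiperimeter s = (30.33 + 18.98 + 14.3)/2 = 31.805.
Heron's formula: area = √(31.805·1.475·12.825·17.505) ≈ 102.63.

area ≈ 102.6251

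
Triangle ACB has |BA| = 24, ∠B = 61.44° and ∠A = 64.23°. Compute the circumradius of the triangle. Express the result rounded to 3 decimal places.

R ≈ 14.771

The third angle is ∠C = 180° − ∠B − ∠A = 54.33°.
Law of sines: |CB| = |BA|·sin A/sin C ≈ 26.604.
Law of sines: |AC| = |BA|·sin B/sin C ≈ 25.948.
Circumradius = |BA|/(2 sin C) ≈ 14.771.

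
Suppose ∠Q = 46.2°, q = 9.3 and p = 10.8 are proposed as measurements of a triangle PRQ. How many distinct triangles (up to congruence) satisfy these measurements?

2

p·sin Q = 10.8·sin(46.2°) ≈ 7.795.
Since p sin Q < q < p (7.795 < 9.3 < 10.8), two triangles exist.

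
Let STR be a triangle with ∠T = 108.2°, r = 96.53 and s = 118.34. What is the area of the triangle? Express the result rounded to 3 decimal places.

5425.936

Area = ½·r·s·sin T ≈ 5425.9.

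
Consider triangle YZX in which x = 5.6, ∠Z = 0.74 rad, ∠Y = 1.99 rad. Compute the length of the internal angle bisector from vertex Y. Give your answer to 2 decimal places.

The third angle is ∠X = π − ∠Y − ∠Z = 0.412 rad.
Law of sines: y = x·sin Y/sin X ≈ 12.786.
Law of sines: z = x·sin Z/sin X ≈ 9.4384.
The bisector from Y has length 2·z·x·cos(∠Y/2)/(z+x) ≈ 3.8275.

t_Y ≈ 3.83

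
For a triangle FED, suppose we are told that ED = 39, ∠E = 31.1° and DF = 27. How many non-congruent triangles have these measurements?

ED·sin E = 39·sin(31.1°) ≈ 20.14.
Since ED sin E < DF < ED (20.14 < 27 < 39), two triangles exist.

2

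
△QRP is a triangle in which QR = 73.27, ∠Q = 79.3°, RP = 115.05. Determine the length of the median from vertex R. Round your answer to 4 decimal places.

m_R ≈ 81.4406

Law of sines: sin P = QR·sin Q/RP ≈ 0.62578.
Since RP ≥ QR, only the acute value applies: ∠P ≈ 38.74°.
Then ∠R = 180° − ∠Q − ∠P ≈ 61.96°.
Law of sines gives PQ = RP·sin R/sin Q ≈ 103.34.
Median from R: ½√(2·QR² + 2·RP² − PQ²) ≈ 81.441.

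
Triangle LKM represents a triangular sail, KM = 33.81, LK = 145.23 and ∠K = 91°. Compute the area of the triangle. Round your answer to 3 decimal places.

area ≈ 2454.739

Area = ½·LK·KM·sin K ≈ 2454.7.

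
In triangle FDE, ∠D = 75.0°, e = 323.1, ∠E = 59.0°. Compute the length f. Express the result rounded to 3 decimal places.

The third angle is ∠F = 180° − ∠D − ∠E = 46.00°.
Law of sines: f = e·sin F/sin E ≈ 271.15.

271.147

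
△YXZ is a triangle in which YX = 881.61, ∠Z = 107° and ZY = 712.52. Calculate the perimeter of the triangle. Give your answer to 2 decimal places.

Law of sines: sin X = ZY·sin Z/YX ≈ 0.77289.
Since YX ≥ ZY, only the acute value applies: ∠X ≈ 50.61°.
Then ∠Y = 180° − ∠Z − ∠X ≈ 22.39°.
Law of sines gives XZ = YX·sin Y/sin Z ≈ 351.1.
Semiperimeter s = (351.1+712.52+881.61)/2 = 972.61.
Perimeter = 351.1 + 712.52 + 881.61 = 1945.2.

perimeter ≈ 1945.23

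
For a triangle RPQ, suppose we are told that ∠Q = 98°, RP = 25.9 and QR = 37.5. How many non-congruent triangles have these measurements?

QR·sin Q = 37.5·sin(98°) ≈ 37.14.
Since ∠Q is not acute, a triangle exists only if RP > QR; here RP ≤ QR, so there is no triangle.

0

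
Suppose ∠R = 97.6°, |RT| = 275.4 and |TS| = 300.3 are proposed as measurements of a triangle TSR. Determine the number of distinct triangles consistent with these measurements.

1

|RT|·sin R = 275.4·sin(97.6°) ≈ 273.
Since ∠R is not acute, a triangle exists only if |TS| > |RT|; here |TS| > |RT|, so there is exactly one triangle.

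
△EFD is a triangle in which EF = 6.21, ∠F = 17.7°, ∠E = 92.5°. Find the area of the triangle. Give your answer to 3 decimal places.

6.241

The third angle is ∠D = 180° − ∠E − ∠F = 69.80°.
Law of sines: FD = EF·sin E/sin D ≈ 6.6107.
Law of sines: DE = EF·sin F/sin D ≈ 2.0118.
Area = ½·EF·FD·sin F ≈ 6.2406.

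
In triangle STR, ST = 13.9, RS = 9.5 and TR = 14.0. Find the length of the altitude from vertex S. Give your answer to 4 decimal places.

Semiperimeter s = (14 + 9.5 + 13.9)/2 = 18.7.
Heron's formula: area = √(18.7·4.7·9.2·4.8) ≈ 62.299.
The altitude from S has length 2·area/TR ≈ 8.8999.

8.8999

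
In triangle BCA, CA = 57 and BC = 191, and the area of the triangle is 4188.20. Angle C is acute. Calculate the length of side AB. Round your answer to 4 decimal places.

160.6902

From area = ½·BC·CA·sin C, we get sin C = 2·area/(BC·CA) ≈ 0.76939.
Taking the acute solution, ∠C ≈ 50.30°.
Law of cosines then gives AB ≈ 160.69.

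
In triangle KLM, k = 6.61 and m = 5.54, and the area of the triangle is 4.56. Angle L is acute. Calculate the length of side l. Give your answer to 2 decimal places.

From area = ½·m·k·sin L, we get sin L = 2·area/(m·k) ≈ 0.24905.
Taking the acute solution, ∠L ≈ 0.252 rad.
Law of cosines then gives l ≈ 1.8581.

1.86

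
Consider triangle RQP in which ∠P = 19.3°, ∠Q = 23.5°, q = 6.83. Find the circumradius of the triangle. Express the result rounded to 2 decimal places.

The third angle is ∠R = 180° − ∠Q − ∠P = 137.20°.
Law of sines: r = q·sin R/sin Q ≈ 11.638.
Law of sines: p = q·sin P/sin Q ≈ 5.6612.
Circumradius = q/(2 sin Q) ≈ 8.5643.

8.56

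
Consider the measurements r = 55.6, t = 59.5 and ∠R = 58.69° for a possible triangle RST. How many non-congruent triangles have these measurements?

t·sin R = 59.5·sin(58.69°) ≈ 50.83.
Since t sin R < r < t (50.83 < 55.6 < 59.5), two triangles exist.

2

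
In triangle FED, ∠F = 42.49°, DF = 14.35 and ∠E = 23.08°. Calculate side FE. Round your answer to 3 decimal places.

The third angle is ∠D = 180° − ∠F − ∠E = 114.43°.
Law of sines: FE = DF·sin D/sin E ≈ 33.328.

33.328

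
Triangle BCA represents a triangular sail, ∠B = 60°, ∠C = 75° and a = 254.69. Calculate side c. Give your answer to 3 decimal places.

347.913

The third angle is ∠A = 180° − ∠B − ∠C = 45.00°.
Law of sines: c = a·sin C/sin A ≈ 347.91.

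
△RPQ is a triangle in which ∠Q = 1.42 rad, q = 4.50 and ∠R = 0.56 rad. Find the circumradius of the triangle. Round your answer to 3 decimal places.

The third angle is ∠P = π − ∠Q − ∠R = 1.162 rad.
Law of sines: r = q·sin R/sin Q ≈ 2.4178.
Law of sines: p = q·sin P/sin Q ≈ 4.1759.
Circumradius = q/(2 sin Q) ≈ 2.2758.

2.276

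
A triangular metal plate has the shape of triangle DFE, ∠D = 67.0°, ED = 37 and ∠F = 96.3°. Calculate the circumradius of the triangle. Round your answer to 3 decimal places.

18.612

The third angle is ∠E = 180° − ∠D − ∠F = 16.70°.
Law of sines: FE = ED·sin D/sin F ≈ 34.266.
Law of sines: DF = ED·sin E/sin F ≈ 10.697.
Circumradius = ED/(2 sin F) ≈ 18.612.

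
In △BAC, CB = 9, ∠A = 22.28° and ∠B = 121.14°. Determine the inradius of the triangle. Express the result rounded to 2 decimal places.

The third angle is ∠C = 180° − ∠B − ∠A = 36.58°.
Law of sines: AC = CB·sin B/sin A ≈ 20.318.
Law of sines: BA = CB·sin C/sin A ≈ 14.147.
Area = ½·CB·AC·sin C ≈ 54.487.
Semiperimeter s = (20.318+9+14.147)/2 = 21.732.
Inradius = area/s = 54.487/21.732 ≈ 2.5072.

2.51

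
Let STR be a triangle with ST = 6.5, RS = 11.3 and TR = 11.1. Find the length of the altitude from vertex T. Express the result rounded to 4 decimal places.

h_T ≈ 6.1624

Semiperimeter s = (11.1 + 11.3 + 6.5)/2 = 14.45.
Heron's formula: area = √(14.45·3.35·3.15·7.95) ≈ 34.817.
The altitude from T has length 2·area/RS ≈ 6.1624.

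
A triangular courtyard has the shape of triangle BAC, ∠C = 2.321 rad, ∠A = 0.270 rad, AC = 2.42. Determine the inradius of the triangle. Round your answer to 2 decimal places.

The third angle is ∠B = π − ∠A − ∠C = 0.551 rad.
Law of sines: CB = AC·sin A/sin B ≈ 1.2338.
Law of sines: BA = AC·sin C/sin B ≈ 3.3837.
Area = ½·AC·CB·sin C ≈ 1.0921.
Semiperimeter s = (2.42+1.2338+3.3837)/2 = 3.5188.
Inradius = area/s = 1.0921/3.5188 ≈ 0.31036.

0.31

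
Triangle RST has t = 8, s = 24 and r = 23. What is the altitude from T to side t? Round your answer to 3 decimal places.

Semiperimeter p = (23 + 24 + 8)/2 = 27.5.
Heron's formula: area = √(27.5·4.5·3.5·19.5) ≈ 91.902.
The altitude from T has length 2·area/t ≈ 22.975.

22.975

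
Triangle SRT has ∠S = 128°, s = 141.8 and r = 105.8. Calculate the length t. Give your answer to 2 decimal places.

Law of sines: sin R = r·sin S/s ≈ 0.58795.
Since s ≥ r, only the acute value applies: ∠R ≈ 36.01°.
Then ∠T = 180° − ∠S − ∠R ≈ 15.99°.
Law of sines gives t = s·sin T/sin S ≈ 49.564.

49.56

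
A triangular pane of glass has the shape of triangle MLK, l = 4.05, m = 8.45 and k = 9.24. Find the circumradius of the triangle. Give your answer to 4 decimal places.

4.6229

By the law of cosines, cos M = (l² + k² − m²) / (2·l·k) ≈ 0.40588, so ∠M ≈ 66.05°.
Circumradius = m/(2 sin M) ≈ 4.6229.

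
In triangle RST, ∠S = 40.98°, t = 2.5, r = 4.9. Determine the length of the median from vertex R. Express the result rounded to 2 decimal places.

1.73

By the law of cosines, s² = t² + r² − 2·t·r·cos S = 11.764, so s ≈ 3.4299.
Median from R: ½√(2·s² + 2·t² − r²) ≈ 1.7334.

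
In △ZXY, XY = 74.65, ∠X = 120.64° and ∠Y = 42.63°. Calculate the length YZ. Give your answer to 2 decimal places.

The third angle is ∠Z = 180° − ∠X − ∠Y = 16.73°.
Law of sines: YZ = XY·sin X/sin Z ≈ 223.12.

223.12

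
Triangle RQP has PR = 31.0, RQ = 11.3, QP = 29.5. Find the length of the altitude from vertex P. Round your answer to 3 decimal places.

Semiperimeter s = (29.5 + 31 + 11.3)/2 = 35.9.
Heron's formula: area = √(35.9·6.4·4.9·24.6) ≈ 166.42.
The altitude from P has length 2·area/RQ ≈ 29.455.

h_P ≈ 29.455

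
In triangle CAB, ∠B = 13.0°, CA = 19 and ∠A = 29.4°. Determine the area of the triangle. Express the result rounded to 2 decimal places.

The third angle is ∠C = 180° − ∠A − ∠B = 137.60°.
Law of sines: AB = CA·sin C/sin B ≈ 56.953.
Law of sines: BC = CA·sin A/sin B ≈ 41.463.
Area = ½·CA·AB·sin A ≈ 265.61.

265.61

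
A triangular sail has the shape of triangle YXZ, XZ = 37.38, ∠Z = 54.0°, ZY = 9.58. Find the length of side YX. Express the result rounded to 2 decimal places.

By the law of cosines, YX² = XZ² + ZY² − 2·XZ·ZY·cos Z = 1068.1, so YX ≈ 32.681.

32.68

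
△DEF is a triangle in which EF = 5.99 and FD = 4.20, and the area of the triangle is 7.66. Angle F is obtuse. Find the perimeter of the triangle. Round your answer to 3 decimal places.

19.856

From area = ½·EF·FD·sin F, we get sin F = 2·area/(EF·FD) ≈ 0.60895.
Taking the obtuse solution, ∠F ≈ 142.49°.
Law of cosines then gives DE ≈ 9.666.
Perimeter = 5.99 + 4.2 + 9.666 = 19.856.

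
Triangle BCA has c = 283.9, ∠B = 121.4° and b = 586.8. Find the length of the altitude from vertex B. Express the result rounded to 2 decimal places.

Law of sines: sin C = c·sin B/b ≈ 0.41296.
Since b ≥ c, only the acute value applies: ∠C ≈ 24.39°.
Then ∠A = 180° − ∠B − ∠C ≈ 34.21°.
Law of sines gives a = b·sin A/sin B ≈ 386.51.
Area = ½·b·c·sin A ≈ 46831.
The altitude from B has length 2·area/b ≈ 159.61.

159.61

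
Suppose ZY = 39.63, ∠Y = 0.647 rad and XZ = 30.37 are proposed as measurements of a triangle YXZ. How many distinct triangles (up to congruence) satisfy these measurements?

2

ZY·sin Y = 39.63·sin(0.647 rad) ≈ 23.89.
Since ZY sin Y < XZ < ZY (23.89 < 30.37 < 39.63), two triangles exist.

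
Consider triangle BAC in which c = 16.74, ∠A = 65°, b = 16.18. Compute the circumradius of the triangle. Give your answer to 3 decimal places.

9.762

By the law of cosines, a² = c² + b² − 2·c·b·cos A = 313.08, so a ≈ 17.694.
Area = ½·c·b·sin A ≈ 122.74.
Circumradius = a/(2 sin A) ≈ 9.7617.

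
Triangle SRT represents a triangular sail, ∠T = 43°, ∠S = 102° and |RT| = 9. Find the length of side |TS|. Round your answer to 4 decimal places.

5.2775

The third angle is ∠R = 180° − ∠T − ∠S = 35.00°.
Law of sines: |TS| = |RT|·sin R/sin S ≈ 5.2775.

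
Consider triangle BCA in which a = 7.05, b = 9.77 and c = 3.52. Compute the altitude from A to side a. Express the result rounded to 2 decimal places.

Semiperimeter s = (9.77 + 3.52 + 7.05)/2 = 10.17.
Heron's formula: area = √(10.17·0.4·6.65·3.12) ≈ 9.1871.
The altitude from A has length 2·area/a ≈ 2.6063.

h_A ≈ 2.61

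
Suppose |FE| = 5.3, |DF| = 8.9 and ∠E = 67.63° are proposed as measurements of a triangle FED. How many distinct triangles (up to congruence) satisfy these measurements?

|FE|·sin E = 5.3·sin(67.63°) ≈ 4.901.
Since |DF| ≥ |FE|, exactly one triangle exists.

1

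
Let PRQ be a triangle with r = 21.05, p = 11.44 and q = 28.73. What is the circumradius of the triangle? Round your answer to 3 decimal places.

16.842

By the law of cosines, cos P = (r² + q² − p²) / (2·r·q) ≈ 0.94056, so ∠P ≈ 19.85°.
Circumradius = p/(2 sin P) ≈ 16.842.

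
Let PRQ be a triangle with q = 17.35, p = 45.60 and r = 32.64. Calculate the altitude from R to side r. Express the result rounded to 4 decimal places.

Semiperimeter s = (45.6 + 32.64 + 17.35)/2 = 47.795.
Heron's formula: area = √(47.795·2.195·15.155·30.445) ≈ 220.01.
The altitude from R has length 2·area/r ≈ 13.481.

13.4811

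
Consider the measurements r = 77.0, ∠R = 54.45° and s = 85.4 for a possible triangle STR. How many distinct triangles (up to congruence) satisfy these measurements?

s·sin R = 85.4·sin(54.45°) ≈ 69.48.
Since s sin R < r < s (69.48 < 77.0 < 85.4), two triangles exist.

2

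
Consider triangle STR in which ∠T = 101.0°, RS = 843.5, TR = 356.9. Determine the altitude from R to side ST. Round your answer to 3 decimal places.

Law of sines: sin S = TR·sin T/RS ≈ 0.41534.
Since RS ≥ TR, only the acute value applies: ∠S ≈ 24.54°.
Then ∠R = 180° − ∠T − ∠S ≈ 54.46°.
Law of sines gives ST = RS·sin R/sin T ≈ 699.2.
Area = ½·RS·TR·sin R ≈ 1.2248e+05.
The altitude from R has length 2·area/ST ≈ 350.34.

350.343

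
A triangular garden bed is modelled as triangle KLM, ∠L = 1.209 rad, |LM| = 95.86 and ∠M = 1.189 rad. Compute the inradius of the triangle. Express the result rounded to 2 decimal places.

32.75

The third angle is ∠K = π − ∠L − ∠M = 0.744 rad.
Law of sines: |MK| = |LM|·sin L/sin K ≈ 132.44.
Law of sines: |KL| = |LM|·sin M/sin K ≈ 131.41.
Area = ½·|LM|·|MK|·sin M ≈ 5890.8.
Semiperimeter s = (95.86+132.44+131.41)/2 = 179.86.
Inradius = area/s = 5890.8/179.86 ≈ 32.753.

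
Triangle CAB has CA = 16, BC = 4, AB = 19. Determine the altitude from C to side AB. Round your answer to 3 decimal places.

Semiperimeter s = (19 + 4 + 16)/2 = 19.5.
Heron's formula: area = √(19.5·0.5·15.5·3.5) ≈ 22.999.
The altitude from C has length 2·area/AB ≈ 2.4209.

2.421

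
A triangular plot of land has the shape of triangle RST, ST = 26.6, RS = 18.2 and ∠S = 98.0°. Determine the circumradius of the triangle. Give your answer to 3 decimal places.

By the law of cosines, TR² = RS² + ST² − 2·RS·ST·cos S = 1173.6, so TR ≈ 34.257.
Area = ½·RS·ST·sin S ≈ 239.7.
Circumradius = TR/(2 sin S) ≈ 17.297.

17.297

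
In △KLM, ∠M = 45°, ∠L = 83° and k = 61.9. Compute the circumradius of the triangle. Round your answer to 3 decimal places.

R ≈ 39.276

The third angle is ∠K = 180° − ∠L − ∠M = 52.00°.
Law of sines: l = k·sin L/sin K ≈ 77.967.
Law of sines: m = k·sin M/sin K ≈ 55.545.
Circumradius = k/(2 sin K) ≈ 39.276.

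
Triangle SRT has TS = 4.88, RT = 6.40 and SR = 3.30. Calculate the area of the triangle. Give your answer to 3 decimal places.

Semiperimeter s = (6.4 + 4.88 + 3.3)/2 = 7.29.
Heron's formula: area = √(7.29·0.89·2.41·3.99) ≈ 7.8987.

area ≈ 7.899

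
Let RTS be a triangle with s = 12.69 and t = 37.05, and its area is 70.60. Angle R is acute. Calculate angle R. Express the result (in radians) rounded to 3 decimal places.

From area = ½·t·s·sin R, we get sin R = 2·area/(t·s) ≈ 0.30032.
Taking the acute solution, ∠R ≈ 0.305 rad.

∠R ≈ 0.305 rad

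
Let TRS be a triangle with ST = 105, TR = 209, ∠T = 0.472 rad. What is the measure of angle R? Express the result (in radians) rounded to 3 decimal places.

By the law of cosines, RS² = ST² + TR² − 2·ST·TR·cos T = 15615, so RS ≈ 124.96.
Law of cosines again: cos R = (TR² + RS² − ST²)/(2·TR·RS) ≈ 0.92414, so ∠R ≈ 0.392 rad.

∠R ≈ 0.392 rad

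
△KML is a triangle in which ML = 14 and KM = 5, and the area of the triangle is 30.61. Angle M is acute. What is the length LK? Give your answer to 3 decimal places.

From area = ½·KM·ML·sin M, we get sin M = 2·area/(KM·ML) ≈ 0.87457.
Taking the acute solution, ∠M ≈ 60.99°.
Law of cosines then gives LK ≈ 12.374.

12.374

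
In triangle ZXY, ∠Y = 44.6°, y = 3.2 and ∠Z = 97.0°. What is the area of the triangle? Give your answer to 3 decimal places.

The third angle is ∠X = 180° − ∠Y − ∠Z = 38.40°.
Law of sines: z = y·sin Z/sin Y ≈ 4.5234.
Law of sines: x = y·sin X/sin Y ≈ 2.8308.
Area = ½·y·z·sin X ≈ 4.4956.

area ≈ 4.496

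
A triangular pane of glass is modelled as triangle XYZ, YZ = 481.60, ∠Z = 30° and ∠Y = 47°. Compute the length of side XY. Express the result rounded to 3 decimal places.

247.134

The third angle is ∠X = 180° − ∠Y − ∠Z = 103.00°.
Law of sines: XY = YZ·sin Z/sin X ≈ 247.13.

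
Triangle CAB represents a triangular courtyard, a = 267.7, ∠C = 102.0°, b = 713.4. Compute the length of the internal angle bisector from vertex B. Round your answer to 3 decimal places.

350.154

By the law of cosines, c² = a² + b² − 2·a·b·cos C = 6.6002e+05, so c ≈ 812.41.
Law of cosines again: cos B = (c² + a² − b²)/(2·c·a) ≈ 0.51208, so ∠B ≈ 59.20°.
The bisector from B has length 2·c·a·cos(∠B/2)/(c+a) ≈ 350.15.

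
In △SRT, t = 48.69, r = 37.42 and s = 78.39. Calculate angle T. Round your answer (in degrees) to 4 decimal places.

28.1134

By the law of cosines, cos T = (s² + r² − t²) / (2·s·r) ≈ 0.88202, so ∠T ≈ 28.11°.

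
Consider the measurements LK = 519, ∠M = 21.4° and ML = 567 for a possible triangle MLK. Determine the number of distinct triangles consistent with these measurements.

ML·sin M = 567·sin(21.4°) ≈ 206.9.
Since ML sin M < LK < ML (206.9 < 519 < 567), two triangles exist.

2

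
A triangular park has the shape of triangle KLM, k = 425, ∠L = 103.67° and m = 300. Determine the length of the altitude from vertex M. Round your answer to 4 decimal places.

By the law of cosines, l² = m² + k² − 2·m·k·cos L = 3.3089e+05, so l ≈ 575.23.
Area = ½·m·k·sin L ≈ 61944.
The altitude from M has length 2·area/m ≈ 412.96.

412.9610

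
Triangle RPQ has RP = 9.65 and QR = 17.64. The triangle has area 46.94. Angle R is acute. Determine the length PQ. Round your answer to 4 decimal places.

From area = ½·QR·RP·sin R, we get sin R = 2·area/(QR·RP) ≈ 0.55150.
Taking the acute solution, ∠R ≈ 33.47°.
Law of cosines then gives PQ ≈ 10.968.

10.9680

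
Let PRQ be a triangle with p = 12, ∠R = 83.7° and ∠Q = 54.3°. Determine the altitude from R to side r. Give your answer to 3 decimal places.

The third angle is ∠P = 180° − ∠R − ∠Q = 42.00°.
Law of sines: r = p·sin R/sin P ≈ 17.825.
Law of sines: q = p·sin Q/sin P ≈ 14.564.
Area = ½·p·r·sin Q ≈ 86.854.
The altitude from R has length 2·area/r ≈ 9.745.

9.745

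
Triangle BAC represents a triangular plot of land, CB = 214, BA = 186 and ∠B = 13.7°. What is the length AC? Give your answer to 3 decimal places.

55.217

By the law of cosines, AC² = CB² + BA² − 2·CB·BA·cos B = 3048.9, so AC ≈ 55.217.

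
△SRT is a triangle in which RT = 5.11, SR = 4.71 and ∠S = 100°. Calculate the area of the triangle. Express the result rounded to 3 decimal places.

Law of sines: sin T = SR·sin S/RT ≈ 0.90772.
Since RT ≥ SR, only the acute value applies: ∠T ≈ 65.19°.
Then ∠R = 180° − ∠S − ∠T ≈ 14.81°.
Law of sines gives TS = RT·sin R/sin S ≈ 1.3262.
Area = ½·RT·SR·sin R ≈ 3.0757.

area ≈ 3.076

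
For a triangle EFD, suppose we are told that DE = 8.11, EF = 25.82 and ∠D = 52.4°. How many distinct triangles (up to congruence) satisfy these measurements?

1

DE·sin D = 8.11·sin(52.4°) ≈ 6.425.
Since EF ≥ DE, exactly one triangle exists.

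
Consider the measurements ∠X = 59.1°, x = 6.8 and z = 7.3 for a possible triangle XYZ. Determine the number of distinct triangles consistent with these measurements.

z·sin X = 7.3·sin(59.1°) ≈ 6.264.
Since z sin X < x < z (6.264 < 6.8 < 7.3), two triangles exist.

2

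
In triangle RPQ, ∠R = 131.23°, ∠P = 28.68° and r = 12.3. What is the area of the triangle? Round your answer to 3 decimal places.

16.581

The third angle is ∠Q = 180° − ∠R − ∠P = 20.09°.
Law of sines: p = r·sin P/sin R ≈ 7.849.
Law of sines: q = r·sin Q/sin R ≈ 5.6178.
Area = ½·r·p·sin Q ≈ 16.581.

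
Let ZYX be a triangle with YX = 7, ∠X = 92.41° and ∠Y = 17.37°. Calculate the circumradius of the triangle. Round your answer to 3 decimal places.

The third angle is ∠Z = 180° − ∠Y − ∠X = 70.22°.
Law of sines: XZ = YX·sin Y/sin Z ≈ 2.2208.
Law of sines: ZY = YX·sin X/sin Z ≈ 7.4323.
Circumradius = YX/(2 sin Z) ≈ 3.7195.

R ≈ 3.719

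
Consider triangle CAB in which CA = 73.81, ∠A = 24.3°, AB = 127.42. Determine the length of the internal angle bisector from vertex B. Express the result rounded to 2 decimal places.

85.75

By the law of cosines, BC² = CA² + AB² − 2·CA·AB·cos A = 4540.5, so BC ≈ 67.383.
Law of cosines again: cos B = (AB² + BC² − CA²)/(2·AB·BC) ≈ 0.89264, so ∠B ≈ 26.79°.
The bisector from B has length 2·AB·BC·cos(∠B/2)/(AB+BC) ≈ 85.752.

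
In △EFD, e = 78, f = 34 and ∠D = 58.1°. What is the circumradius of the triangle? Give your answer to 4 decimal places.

39.2310

By the law of cosines, d² = e² + f² − 2·e·f·cos D = 4437.2, so d ≈ 66.612.
Area = ½·e·f·sin D ≈ 1125.7.
Circumradius = d/(2 sin D) ≈ 39.231.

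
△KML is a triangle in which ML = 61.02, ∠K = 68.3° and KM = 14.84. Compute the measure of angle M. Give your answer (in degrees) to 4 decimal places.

Law of sines: sin L = KM·sin K/ML ≈ 0.22596.
Since ML ≥ KM, only the acute value applies: ∠L ≈ 13.06°.
Then ∠M = 180° − ∠K − ∠L ≈ 98.64°.

98.6404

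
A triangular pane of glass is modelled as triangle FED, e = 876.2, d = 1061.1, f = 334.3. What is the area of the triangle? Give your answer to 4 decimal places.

Semiperimeter s = (334.3 + 876.2 + 1061.1)/2 = 1135.8.
Heron's formula: area = √(1135.8·801.5·259.6·74.7) ≈ 1.3287e+05.

132866.4528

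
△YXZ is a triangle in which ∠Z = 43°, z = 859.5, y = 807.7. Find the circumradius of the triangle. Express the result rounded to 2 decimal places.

R ≈ 630.13

Law of sines: sin Y = y·sin Z/z ≈ 0.64090.
Since z ≥ y, only the acute value applies: ∠Y ≈ 39.86°.
Then ∠X = 180° − ∠Z − ∠Y ≈ 97.14°.
Law of sines gives x = z·sin X/sin Z ≈ 1250.5.
Circumradius = z/(2 sin Z) ≈ 630.13.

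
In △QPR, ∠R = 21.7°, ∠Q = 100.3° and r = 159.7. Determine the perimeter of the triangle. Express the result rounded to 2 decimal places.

950.94

The third angle is ∠P = 180° − ∠R − ∠Q = 58.00°.
Law of sines: q = r·sin Q/sin R ≈ 424.96.
Law of sines: p = r·sin P/sin R ≈ 366.29.
Semiperimeter s = (424.96+366.29+159.7)/2 = 475.47.
Perimeter = 424.96 + 366.29 + 159.7 = 950.94.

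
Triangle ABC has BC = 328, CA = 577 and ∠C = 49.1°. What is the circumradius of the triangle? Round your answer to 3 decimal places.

R ≈ 290.374

By the law of cosines, AB² = BC² + CA² − 2·BC·CA·cos C = 1.9269e+05, so AB ≈ 438.96.
Area = ½·BC·CA·sin C ≈ 71525.
Circumradius = AB/(2 sin C) ≈ 290.37.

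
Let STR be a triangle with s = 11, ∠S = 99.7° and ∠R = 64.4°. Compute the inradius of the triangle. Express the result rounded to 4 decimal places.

The third angle is ∠T = 180° − ∠R − ∠S = 15.90°.
Law of sines: t = s·sin T/sin S ≈ 3.0573.
Law of sines: r = s·sin R/sin S ≈ 10.064.
Area = ½·s·t·sin R ≈ 15.164.
Semiperimeter p = (11+3.0573+10.064)/2 = 12.061.
Inradius = area/p = 15.164/12.061 ≈ 1.2573.

1.2573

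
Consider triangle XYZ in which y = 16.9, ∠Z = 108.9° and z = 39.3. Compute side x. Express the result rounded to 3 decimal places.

30.426

Law of sines: sin Y = y·sin Z/z ≈ 0.40684.
Since z ≥ y, only the acute value applies: ∠Y ≈ 24.01°.
Then ∠X = 180° − ∠Z − ∠Y ≈ 47.09°.
Law of sines gives x = z·sin X/sin Z ≈ 30.426.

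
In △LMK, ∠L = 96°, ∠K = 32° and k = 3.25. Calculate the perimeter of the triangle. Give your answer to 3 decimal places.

perimeter ≈ 14.182

The third angle is ∠M = 180° − ∠K − ∠L = 52.00°.
Law of sines: l = k·sin L/sin K ≈ 6.0994.
Law of sines: m = k·sin M/sin K ≈ 4.8329.
Semiperimeter s = (6.0994+4.8329+3.25)/2 = 7.0911.
Perimeter = 6.0994 + 4.8329 + 3.25 = 14.182.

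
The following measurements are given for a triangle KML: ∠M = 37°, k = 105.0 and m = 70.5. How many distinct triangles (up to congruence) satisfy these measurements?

k·sin M = 105.0·sin(37°) ≈ 63.19.
Since k sin M < m < k (63.19 < 70.5 < 105.0), two triangles exist.

2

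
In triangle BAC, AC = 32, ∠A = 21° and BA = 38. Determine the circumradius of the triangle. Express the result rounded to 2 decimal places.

By the law of cosines, CB² = BA² + AC² − 2·BA·AC·cos A = 197.53, so CB ≈ 14.055.
Area = ½·BA·AC·sin A ≈ 217.89.
Circumradius = CB/(2 sin A) ≈ 19.609.

R ≈ 19.61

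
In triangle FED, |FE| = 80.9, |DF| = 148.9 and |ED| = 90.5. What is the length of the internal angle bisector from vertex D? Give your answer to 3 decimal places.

109.255

By the law of cosines, cos D = (|ED|² + |DF|² − |FE|²) / (2·|ED|·|DF|) ≈ 0.88371, so ∠D ≈ 27.91°.
The bisector from D has length 2·|ED|·|DF|·cos(∠D/2)/(|ED|+|DF|) ≈ 109.25.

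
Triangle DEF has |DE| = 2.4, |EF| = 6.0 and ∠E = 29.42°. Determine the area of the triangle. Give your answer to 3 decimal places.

Area = ½·|DE|·|EF|·sin E ≈ 3.5367.

area ≈ 3.537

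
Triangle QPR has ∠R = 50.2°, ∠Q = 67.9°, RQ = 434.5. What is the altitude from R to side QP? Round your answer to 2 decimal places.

The third angle is ∠P = 180° − ∠R − ∠Q = 61.90°.
Law of sines: PR = RQ·sin Q/sin P ≈ 456.37.
Law of sines: QP = RQ·sin R/sin P ≈ 378.43.
Area = ½·RQ·PR·sin R ≈ 76173.
The altitude from R has length 2·area/QP ≈ 402.58.

h_R ≈ 402.58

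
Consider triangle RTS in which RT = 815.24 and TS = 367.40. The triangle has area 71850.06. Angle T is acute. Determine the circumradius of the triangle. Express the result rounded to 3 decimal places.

545.529

From area = ½·RT·TS·sin T, we get sin T = 2·area/(RT·TS) ≈ 0.47977.
Taking the acute solution, ∠T ≈ 0.500 rad.
Law of cosines then gives SR ≈ 523.46.
Circumradius = SR/(2 sin T) ≈ 545.53.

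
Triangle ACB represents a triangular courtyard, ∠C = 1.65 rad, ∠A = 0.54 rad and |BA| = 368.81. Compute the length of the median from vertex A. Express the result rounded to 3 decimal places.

The third angle is ∠B = π − ∠A − ∠C = 0.952 rad.
Law of sines: |CB| = |BA|·sin A/sin C ≈ 190.21.
Law of sines: |AC| = |BA|·sin B/sin C ≈ 301.28.
Median from A: ½√(2·|BA|² + 2·|AC|² − |CB|²) ≈ 323.03.

323.033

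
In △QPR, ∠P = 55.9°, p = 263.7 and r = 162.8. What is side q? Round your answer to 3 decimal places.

Law of sines: sin R = r·sin P/p ≈ 0.51122.
Since p ≥ r, only the acute value applies: ∠R ≈ 30.75°.
Then ∠Q = 180° − ∠P − ∠R ≈ 93.35°.
Law of sines gives q = p·sin Q/sin P ≈ 317.91.

317.909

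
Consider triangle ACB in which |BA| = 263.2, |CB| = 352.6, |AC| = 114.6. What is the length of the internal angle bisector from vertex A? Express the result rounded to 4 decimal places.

62.3669

By the law of cosines, cos A = (|BA|² + |AC|² − |CB|²) / (2·|BA|·|AC|) ≈ -0.69489, so ∠A ≈ 134.02°.
The bisector from A has length 2·|BA|·|AC|·cos(∠A/2)/(|BA|+|AC|) ≈ 62.367.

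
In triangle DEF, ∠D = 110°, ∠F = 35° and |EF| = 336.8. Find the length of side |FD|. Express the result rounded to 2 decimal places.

The third angle is ∠E = 180° − ∠F − ∠D = 35.00°.
Law of sines: |FD| = |EF|·sin E/sin D ≈ 205.58.

205.58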